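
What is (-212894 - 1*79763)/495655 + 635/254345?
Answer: -14824220748/25213474195 ≈ -0.58795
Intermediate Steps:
(-212894 - 1*79763)/495655 + 635/254345 = (-212894 - 79763)*(1/495655) + 635*(1/254345) = -292657*1/495655 + 127/50869 = -292657/495655 + 127/50869 = -14824220748/25213474195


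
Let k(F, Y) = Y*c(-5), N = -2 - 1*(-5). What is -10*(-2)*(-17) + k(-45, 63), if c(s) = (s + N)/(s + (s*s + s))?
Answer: -1742/5 ≈ -348.40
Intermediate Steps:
N = 3 (N = -2 + 5 = 3)
c(s) = (3 + s)/(s² + 2*s) (c(s) = (s + 3)/(s + (s*s + s)) = (3 + s)/(s + (s² + s)) = (3 + s)/(s + (s + s²)) = (3 + s)/(s² + 2*s))
k(F, Y) = -2*Y/15 (k(F, Y) = Y*((3 - 5)/((-5)*(2 - 5))) = Y*(-⅕*(-2)/(-3)) = Y*(-⅕*(-⅓)*(-2)) = Y*(-2/15) = -2*Y/15)
-10*(-2)*(-17) + k(-45, 63) = -10*(-2)*(-17) - 2/15*63 = 20*(-17) - 42/5 = -340 - 42/5 = -1742/5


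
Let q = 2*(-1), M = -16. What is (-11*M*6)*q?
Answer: -2112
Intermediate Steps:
q = -2
(-11*M*6)*q = (-11*(-16)*6)*(-2) = (176*6)*(-2) = 1056*(-2) = -2112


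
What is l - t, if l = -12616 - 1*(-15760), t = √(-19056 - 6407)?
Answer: 3144 - I*√25463 ≈ 3144.0 - 159.57*I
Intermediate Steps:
t = I*√25463 (t = √(-25463) = I*√25463 ≈ 159.57*I)
l = 3144 (l = -12616 + 15760 = 3144)
l - t = 3144 - I*√25463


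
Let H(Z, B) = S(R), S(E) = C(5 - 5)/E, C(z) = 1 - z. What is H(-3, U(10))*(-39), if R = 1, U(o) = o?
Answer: -39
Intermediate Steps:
S(E) = 1/E (S(E) = (1 - (5 - 5))/E = (1 - 1*0)/E = (1 + 0)/E = 1/E)
H(Z, B) = 1 (H(Z, B) = 1/1 = 1)
H(-3, U(10))*(-39) = 1*(-39) = -39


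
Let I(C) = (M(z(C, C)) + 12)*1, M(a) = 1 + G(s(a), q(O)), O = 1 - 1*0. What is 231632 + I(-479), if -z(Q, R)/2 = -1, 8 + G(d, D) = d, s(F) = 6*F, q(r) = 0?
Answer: 231649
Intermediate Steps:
O = 1 (O = 1 + 0 = 1)
G(d, D) = -8 + d
z(Q, R) = 2 (z(Q, R) = -2*(-1) = 2)
M(a) = -7 + 6*a (M(a) = 1 + (-8 + 6*a) = -7 + 6*a)
I(C) = 17 (I(C) = ((-7 + 6*2) + 12)*1 = ((-7 + 12) + 12)*1 = (5 + 12)*1 = 17*1 = 17)
231632 + I(-479) = 231632 + 17 = 231649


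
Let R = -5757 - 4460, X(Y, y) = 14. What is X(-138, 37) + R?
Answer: -10203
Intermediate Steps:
R = -10217
X(-138, 37) + R = 14 - 10217 = -10203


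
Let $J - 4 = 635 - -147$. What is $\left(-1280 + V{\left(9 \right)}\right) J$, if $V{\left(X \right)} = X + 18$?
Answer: $-984858$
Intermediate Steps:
$J = 786$ ($J = 4 + \left(635 - -147\right) = 4 + \left(635 + 147\right) = 4 + 782 = 786$)
$V{\left(X \right)} = 18 + X$
$\left(-1280 + V{\left(9 \right)}\right) J = \left(-1280 + \left(18 + 9\right)\right) 786 = \left(-1280 + 27\right) 786 = \left(-1253\right) 786 = -984858$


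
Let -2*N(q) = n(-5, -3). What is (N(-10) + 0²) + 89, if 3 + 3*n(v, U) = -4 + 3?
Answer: 269/3 ≈ 89.667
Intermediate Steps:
n(v, U) = -4/3 (n(v, U) = -1 + (-4 + 3)/3 = -1 + (⅓)*(-1) = -1 - ⅓ = -4/3)
N(q) = ⅔ (N(q) = -½*(-4/3) = ⅔)
(N(-10) + 0²) + 89 = (⅔ + 0²) + 89 = (⅔ + 0) + 89 = ⅔ + 89 = 269/3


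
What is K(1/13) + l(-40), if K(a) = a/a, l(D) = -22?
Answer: -21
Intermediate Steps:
K(a) = 1
K(1/13) + l(-40) = 1 - 22 = -21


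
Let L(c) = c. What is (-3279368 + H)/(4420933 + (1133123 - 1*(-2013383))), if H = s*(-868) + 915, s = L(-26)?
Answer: -3255885/7567439 ≈ -0.43025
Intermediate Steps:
s = -26
H = 23483 (H = -26*(-868) + 915 = 22568 + 915 = 23483)
(-3279368 + H)/(4420933 + (1133123 - 1*(-2013383))) = (-3279368 + 23483)/(4420933 + (1133123 - 1*(-2013383))) = -3255885/(4420933 + (1133123 + 2013383)) = -3255885/(4420933 + 3146506) = -3255885/7567439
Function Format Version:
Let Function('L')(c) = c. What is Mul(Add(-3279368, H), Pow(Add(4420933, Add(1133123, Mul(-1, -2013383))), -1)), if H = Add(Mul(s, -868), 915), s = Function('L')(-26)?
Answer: Rational(-3255885, 7567439) ≈ -0.43025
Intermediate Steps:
s = -26
H = 23483 (H = Add(Mul(-26, -868), 915) = Add(22568, 915) = 23483)
Mul(Add(-3279368, H), Pow(Add(4420933, Add(1133123, Mul(-1, -2013383))), -1)) = Mul(Add(-3279368, 23483), Pow(Add(4420933, Add(1133123, Mul(-1, -2013383))), -1)) = Mul(-3255885, Pow(Add(4420933, Add(1133123, 2013383)), -1)) = Mul(-3255885, Pow(Add(4420933, 3146506), -1)) = Mul(-3255885, Pow(7567439, -1)) = Mul(-3255885, Rational(1, 7567439)) = Rational(-3255885, 7567439)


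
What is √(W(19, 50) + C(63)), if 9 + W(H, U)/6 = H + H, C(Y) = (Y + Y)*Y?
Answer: 52*√3 ≈ 90.067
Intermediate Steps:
C(Y) = 2*Y² (C(Y) = (2*Y)*Y = 2*Y²)
W(H, U) = -54 + 12*H (W(H, U) = -54 + 6*(H + H) = -54 + 6*(2*H) = -54 + 12*H)
√(W(19, 50) + C(63)) = √((-54 + 12*19) + 2*63²) = √((-54 + 228) + 2*3969) = √(174 + 7938) = √8112 = 52*√3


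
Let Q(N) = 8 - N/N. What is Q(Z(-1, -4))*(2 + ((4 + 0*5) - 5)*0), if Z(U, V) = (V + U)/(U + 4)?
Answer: 14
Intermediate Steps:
Z(U, V) = (U + V)/(4 + U)
Q(N) = 7 (Q(N) = 8 - 1*1 = 8 - 1 = 7)
Q(Z(-1, -4))*(2 + ((4 + 0*5) - 5)*0) = 7*(2 + ((4 + 0*5) - 5)*0) = 7*(2 + ((4 + 0) - 5)*0) = 7*(2 + (4 - 5)*0) = 7*(2 - 1*0) = 7*(2 + 0) = 7*2 = 14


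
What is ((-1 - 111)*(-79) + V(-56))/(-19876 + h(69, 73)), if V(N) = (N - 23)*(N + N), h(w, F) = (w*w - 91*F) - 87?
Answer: -17696/21845 ≈ -0.81007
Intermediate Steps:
h(w, F) = -87 + w² - 91*F (h(w, F) = (w² - 91*F) - 87 = -87 + w² - 91*F)
V(N) = 2*N*(-23 + N) (V(N) = (-23 + N)*(2*N) = 2*N*(-23 + N))
((-1 - 111)*(-79) + V(-56))/(-19876 + h(69, 73)) = ((-1 - 111)*(-79) + 2*(-56)*(-23 - 56))/(-19876 + (-87 + 69² - 91*73)) = (-112*(-79) + 2*(-56)*(-79))/(-19876 + (-87 + 4761 - 6643)) = (8848 + 8848)/(-19876 - 1969) = 17696/(-21845) = 17696*(-1/21845) = -17696/21845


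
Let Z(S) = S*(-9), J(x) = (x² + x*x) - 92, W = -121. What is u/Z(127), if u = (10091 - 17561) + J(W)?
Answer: -7240/381 ≈ -19.003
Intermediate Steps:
J(x) = -92 + 2*x² (J(x) = (x² + x²) - 92 = 2*x² - 92 = -92 + 2*x²)
u = 21720 (u = (10091 - 17561) + (-92 + 2*(-121)²) = -7470 + (-92 + 2*14641) = -7470 + (-92 + 29282) = -7470 + 29190 = 21720)
Z(S) = -9*S
u/Z(127) = 21720/((-9*127)) = 21720/(-1143) = 21720*(-1/1143) = -7240/381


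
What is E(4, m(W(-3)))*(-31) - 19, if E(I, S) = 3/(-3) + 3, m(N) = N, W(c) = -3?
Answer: -81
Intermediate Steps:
E(I, S) = 2 (E(I, S) = 3*(-⅓) + 3 = -1 + 3 = 2)
E(4, m(W(-3)))*(-31) - 19 = 2*(-31) - 19 = -62 - 19 = -81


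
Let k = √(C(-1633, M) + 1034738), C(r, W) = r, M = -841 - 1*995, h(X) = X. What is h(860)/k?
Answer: 172*√1033105/206621 ≈ 0.84611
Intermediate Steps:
M = -1836 (M = -841 - 995 = -1836)
k = √1033105 (k = √(-1633 + 1034738) = √1033105 ≈ 1016.4)
h(860)/k = 860/(√1033105) = 860*(√1033105/1033105) = 172*√1033105/206621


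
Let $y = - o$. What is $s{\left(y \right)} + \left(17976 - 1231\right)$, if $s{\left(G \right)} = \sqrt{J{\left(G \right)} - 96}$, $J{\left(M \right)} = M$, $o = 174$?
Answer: $16745 + 3 i \sqrt{30} \approx 16745.0 + 16.432 i$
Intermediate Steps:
$y = -174$ ($y = \left(-1\right) 174 = -174$)
$s{\left(G \right)} = \sqrt{-96 + G}$ ($s{\left(G \right)} = \sqrt{G - 96} = \sqrt{-96 + G}$)
$s{\left(y \right)} + \left(17976 - 1231\right) = \sqrt{-96 - 174} + \left(17976 - 1231\right) = \sqrt{-270} + \left(17976 - 1231\right) = 3 i \sqrt{30} + 16745 = 16745 + 3 i \sqrt{30}$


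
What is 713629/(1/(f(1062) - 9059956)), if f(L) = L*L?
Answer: -5660585154448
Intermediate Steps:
f(L) = L²
713629/(1/(f(1062) - 9059956)) = 713629/(1/(1062² - 9059956)) = 713629/(1/(1127844 - 9059956)) = 713629/(1/(-7932112)) = 713629/(-1/7932112) = 713629*(-7932112) = -5660585154448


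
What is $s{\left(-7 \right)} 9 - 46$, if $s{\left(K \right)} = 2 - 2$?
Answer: $-46$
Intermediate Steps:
$s{\left(K \right)} = 0$
$s{\left(-7 \right)} 9 - 46 = 0 \cdot 9 - 46 = 0 - 46 = -46$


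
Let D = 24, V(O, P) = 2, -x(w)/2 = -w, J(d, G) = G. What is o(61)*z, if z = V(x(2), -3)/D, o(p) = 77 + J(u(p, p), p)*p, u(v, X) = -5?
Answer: 633/2 ≈ 316.50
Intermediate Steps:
x(w) = 2*w (x(w) = -(-2)*w = 2*w)
o(p) = 77 + p² (o(p) = 77 + p*p = 77 + p²)
z = 1/12 (z = 2/24 = 2*(1/24) = 1/12 ≈ 0.083333)
o(61)*z = (77 + 61²)*(1/12) = (77 + 3721)*(1/12) = 3798*(1/12) = 633/2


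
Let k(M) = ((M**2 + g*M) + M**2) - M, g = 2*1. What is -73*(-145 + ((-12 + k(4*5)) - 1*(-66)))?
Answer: -53217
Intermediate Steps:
g = 2
k(M) = M + 2*M**2 (k(M) = ((M**2 + 2*M) + M**2) - M = (2*M + 2*M**2) - M = M + 2*M**2)
-73*(-145 + ((-12 + k(4*5)) - 1*(-66))) = -73*(-145 + ((-12 + (4*5)*(1 + 2*(4*5))) - 1*(-66))) = -73*(-145 + ((-12 + 20*(1 + 2*20)) + 66)) = -73*(-145 + ((-12 + 20*(1 + 40)) + 66)) = -73*(-145 + ((-12 + 20*41) + 66)) = -73*(-145 + ((-12 + 820) + 66)) = -73*(-145 + (808 + 66)) = -73*(-145 + 874) = -73*729 = -53217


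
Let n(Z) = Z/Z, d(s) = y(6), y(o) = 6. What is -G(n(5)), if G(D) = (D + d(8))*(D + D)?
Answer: -14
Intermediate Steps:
d(s) = 6
n(Z) = 1
G(D) = 2*D*(6 + D) (G(D) = (D + 6)*(D + D) = (6 + D)*(2*D) = 2*D*(6 + D))
-G(n(5)) = -2*(6 + 1) = -2*7 = -1*14 = -14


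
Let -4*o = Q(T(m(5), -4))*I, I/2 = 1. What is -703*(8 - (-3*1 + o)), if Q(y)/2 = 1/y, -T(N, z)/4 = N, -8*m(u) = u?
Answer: -40071/5 ≈ -8014.2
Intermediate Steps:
m(u) = -u/8
T(N, z) = -4*N
Q(y) = 2/y
I = 2 (I = 2*1 = 2)
o = -⅖ (o = -2/((-(-1)*5/2))*2/4 = -2/((-4*(-5/8)))*2/4 = -2/(5/2)*2/4 = -2*(⅖)*2/4 = -2/5 = -¼*8/5 = -⅖ ≈ -0.40000)
-703*(8 - (-3*1 + o)) = -703*(8 - (-3*1 - ⅖)) = -703*(8 - (-3 - ⅖)) = -703*(8 - 1*(-17/5)) = -703*(8 + 17/5) = -703*57/5 = -40071/5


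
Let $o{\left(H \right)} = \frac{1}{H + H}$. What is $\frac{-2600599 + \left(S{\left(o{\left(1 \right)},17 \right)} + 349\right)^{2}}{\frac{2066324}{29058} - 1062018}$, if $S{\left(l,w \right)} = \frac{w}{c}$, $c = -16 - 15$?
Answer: $\frac{6923046517623}{2965458866392} \approx 2.3346$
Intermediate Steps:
$o{\left(H \right)} = \frac{1}{2 H}$
$c = -31$ ($c = -16 - 15 = -31$)
$S{\left(l,w \right)} = - \frac{w}{31}$ ($S{\left(l,w \right)} = \frac{w}{-31} = w \left(- \frac{1}{31}\right) = - \frac{w}{31}$)
$\frac{-2600599 + \left(S{\left(o{\left(1 \right)},17 \right)} + 349\right)^{2}}{\frac{2066324}{29058} - 1062018} = \frac{-2600599 + \left(\left(- \frac{1}{31}\right) 17 + 349\right)^{2}}{\frac{2066324}{29058} - 1062018} = \frac{-2600599 + \left(- \frac{17}{31} + 349\right)^{2}}{2066324 \cdot \frac{1}{29058} - 1062018} = \frac{-2600599 + \left(\frac{10802}{31}\right)^{2}}{\frac{1033162}{14529} - 1062018} = \frac{-2600599 + \frac{116683204}{961}}{- \frac{15429026360}{14529}} = \left(- \frac{2382492435}{961}\right) \left(- \frac{14529}{15429026360}\right) = \frac{6923046517623}{2965458866392}$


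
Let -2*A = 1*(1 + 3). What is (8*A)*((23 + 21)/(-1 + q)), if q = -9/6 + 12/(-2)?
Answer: 1408/17 ≈ 82.823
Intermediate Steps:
q = -15/2 (q = -9*⅙ + 12*(-½) = -3/2 - 6 = -15/2 ≈ -7.5000)
A = -2 (A = -(1 + 3)/2 = -4/2 = -½*4 = -2)
(8*A)*((23 + 21)/(-1 + q)) = (8*(-2))*((23 + 21)/(-1 - 15/2)) = -704/(-17/2) = -704*(-2)/17 = -16*(-88/17) = 1408/17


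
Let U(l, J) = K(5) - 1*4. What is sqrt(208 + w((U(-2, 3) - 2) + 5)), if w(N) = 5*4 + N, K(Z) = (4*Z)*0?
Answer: sqrt(227) ≈ 15.067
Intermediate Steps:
K(Z) = 0
U(l, J) = -4 (U(l, J) = 0 - 1*4 = 0 - 4 = -4)
w(N) = 20 + N
sqrt(208 + w((U(-2, 3) - 2) + 5)) = sqrt(208 + (20 + ((-4 - 2) + 5))) = sqrt(208 + (20 + (-6 + 5))) = sqrt(208 + (20 - 1)) = sqrt(208 + 19) = sqrt(227)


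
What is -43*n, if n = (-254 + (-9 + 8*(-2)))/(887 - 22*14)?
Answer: 3999/193 ≈ 20.720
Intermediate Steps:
n = -93/193 (n = (-254 + (-9 - 16))/(887 - 308) = (-254 - 25)/579 = -279*1/579 = -93/193 ≈ -0.48187)
-43*n = -43*(-93/193) = 3999/193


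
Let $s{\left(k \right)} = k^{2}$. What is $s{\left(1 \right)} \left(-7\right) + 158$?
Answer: $151$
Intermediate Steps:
$s{\left(1 \right)} \left(-7\right) + 158 = 1^{2} \left(-7\right) + 158 = 1 \left(-7\right) + 158 = -7 + 158 = 151$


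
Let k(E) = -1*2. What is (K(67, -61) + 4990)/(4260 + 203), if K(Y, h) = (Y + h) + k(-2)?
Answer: 4994/4463 ≈ 1.1190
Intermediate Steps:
k(E) = -2
K(Y, h) = -2 + Y + h (K(Y, h) = (Y + h) - 2 = -2 + Y + h)
(K(67, -61) + 4990)/(4260 + 203) = ((-2 + 67 - 61) + 4990)/(4260 + 203) = (4 + 4990)/4463 = 4994*(1/4463) = 4994/4463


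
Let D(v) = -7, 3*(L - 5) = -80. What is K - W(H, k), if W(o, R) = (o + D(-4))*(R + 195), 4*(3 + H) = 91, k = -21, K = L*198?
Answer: -13017/2 ≈ -6508.5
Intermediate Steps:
L = -65/3 (L = 5 + (⅓)*(-80) = 5 - 80/3 = -65/3 ≈ -21.667)
K = -4290 (K = -65/3*198 = -4290)
H = 79/4 (H = -3 + (¼)*91 = -3 + 91/4 = 79/4 ≈ 19.750)
W(o, R) = (-7 + o)*(195 + R) (W(o, R) = (o - 7)*(R + 195) = (-7 + o)*(195 + R))
K - W(H, k) = -4290 - (-1365 - 7*(-21) + 195*(79/4) - 21*79/4) = -4290 - (-1365 + 147 + 15405/4 - 1659/4) = -4290 - 1*4437/2 = -4290 - 4437/2 = -13017/2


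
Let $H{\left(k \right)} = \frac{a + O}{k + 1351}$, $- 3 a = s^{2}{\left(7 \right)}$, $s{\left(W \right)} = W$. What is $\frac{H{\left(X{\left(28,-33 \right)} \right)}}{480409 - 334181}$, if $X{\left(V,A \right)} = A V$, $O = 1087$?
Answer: $\frac{803}{46829517} \approx 1.7147 \cdot 10^{-5}$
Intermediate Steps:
$a = - \frac{49}{3}$ ($a = - \frac{7^{2}}{3} = \left(- \frac{1}{3}\right) 49 = - \frac{49}{3} \approx -16.333$)
$H{\left(k \right)} = \frac{3212}{3 \left(1351 + k\right)}$ ($H{\left(k \right)} = \frac{- \frac{49}{3} + 1087}{k + 1351} = \frac{3212}{3 \left(1351 + k\right)}$)
$\frac{H{\left(X{\left(28,-33 \right)} \right)}}{480409 - 334181} = \frac{\frac{3212}{3} \frac{1}{1351 - 924}}{480409 - 334181} = \frac{\frac{3212}{3} \frac{1}{1351 - 924}}{146228} = \frac{3212}{3 \cdot 427} \cdot \frac{1}{146228} = \frac{3212}{3} \cdot \frac{1}{427} \cdot \frac{1}{146228} = \frac{3212}{1281} \cdot \frac{1}{146228} = \frac{803}{46829517}$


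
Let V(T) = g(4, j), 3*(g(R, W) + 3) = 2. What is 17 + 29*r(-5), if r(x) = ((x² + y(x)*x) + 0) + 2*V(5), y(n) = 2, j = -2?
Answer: 950/3 ≈ 316.67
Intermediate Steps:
g(R, W) = -7/3 (g(R, W) = -3 + (⅓)*2 = -3 + ⅔ = -7/3)
V(T) = -7/3
r(x) = -14/3 + x² + 2*x (r(x) = ((x² + 2*x) + 0) + 2*(-7/3) = (x² + 2*x) - 14/3 = -14/3 + x² + 2*x)
17 + 29*r(-5) = 17 + 29*(-14/3 + (-5)² + 2*(-5)) = 17 + 29*(-14/3 + 25 - 10) = 17 + 29*(31/3) = 17 + 899/3 = 950/3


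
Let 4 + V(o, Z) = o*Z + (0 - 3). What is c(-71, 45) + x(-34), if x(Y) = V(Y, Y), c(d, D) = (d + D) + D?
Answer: 1168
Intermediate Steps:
V(o, Z) = -7 + Z*o (V(o, Z) = -4 + (o*Z + (0 - 3)) = -4 + (Z*o - 3) = -4 + (-3 + Z*o) = -7 + Z*o)
c(d, D) = d + 2*D (c(d, D) = (D + d) + D = d + 2*D)
x(Y) = -7 + Y² (x(Y) = -7 + Y*Y = -7 + Y²)
c(-71, 45) + x(-34) = (-71 + 2*45) + (-7 + (-34)²) = (-71 + 90) + (-7 + 1156) = 19 + 1149 = 1168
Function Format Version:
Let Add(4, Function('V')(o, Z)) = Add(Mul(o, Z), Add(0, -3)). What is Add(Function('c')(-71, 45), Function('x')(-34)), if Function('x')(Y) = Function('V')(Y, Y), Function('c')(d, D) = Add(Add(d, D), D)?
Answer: 1168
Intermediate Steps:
Function('V')(o, Z) = Add(-7, Mul(Z, o)) (Function('V')(o, Z) = Add(-4, Add(Mul(o, Z), Add(0, -3))) = Add(-4, Add(Mul(Z, o), -3)) = Add(-4, Add(-3, Mul(Z, o))) = Add(-7, Mul(Z, o)))
Function('c')(d, D) = Add(d, Mul(2, D)) (Function('c')(d, D) = Add(Add(D, d), D) = Add(d, Mul(2, D)))
Function('x')(Y) = Add(-7, Pow(Y, 2)) (Function('x')(Y) = Add(-7, Mul(Y, Y)) = Add(-7, Pow(Y, 2)))
Add(Function('c')(-71, 45), Function('x')(-34)) = Add(Add(-71, Mul(2, 45)), Add(-7, Pow(-34, 2))) = Add(Add(-71, 90), Add(-7, 1156)) = Add(19, 1149) = 1168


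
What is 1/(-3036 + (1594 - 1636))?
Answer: -1/3078 ≈ -0.00032489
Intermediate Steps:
1/(-3036 + (1594 - 1636)) = 1/(-3036 - 42) = 1/(-3078) = -1/3078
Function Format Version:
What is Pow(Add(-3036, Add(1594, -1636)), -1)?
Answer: Rational(-1, 3078) ≈ -0.00032489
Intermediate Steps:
Pow(Add(-3036, Add(1594, -1636)), -1) = Pow(Add(-3036, -42), -1) = Pow(-3078, -1) = Rational(-1, 3078)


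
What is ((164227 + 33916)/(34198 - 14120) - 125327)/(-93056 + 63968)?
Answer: 2516117363/584028864 ≈ 4.3082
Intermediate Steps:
((164227 + 33916)/(34198 - 14120) - 125327)/(-93056 + 63968) = (198143/20078 - 125327)/(-29088) = (198143*(1/20078) - 125327)*(-1/29088) = (198143/20078 - 125327)*(-1/29088) = -2516117363/20078*(-1/29088) = 2516117363/584028864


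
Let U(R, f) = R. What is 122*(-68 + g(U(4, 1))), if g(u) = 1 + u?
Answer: -7686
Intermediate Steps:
122*(-68 + g(U(4, 1))) = 122*(-68 + (1 + 4)) = 122*(-68 + 5) = 122*(-63) = -7686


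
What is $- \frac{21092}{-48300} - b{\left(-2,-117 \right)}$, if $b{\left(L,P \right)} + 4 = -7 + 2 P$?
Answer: $\frac{2963648}{12075} \approx 245.44$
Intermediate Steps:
$b{\left(L,P \right)} = -11 + 2 P$ ($b{\left(L,P \right)} = -4 + \left(-7 + 2 P\right) = -11 + 2 P$)
$- \frac{21092}{-48300} - b{\left(-2,-117 \right)} = - \frac{21092}{-48300} - \left(-11 + 2 \left(-117\right)\right) = \left(-21092\right) \left(- \frac{1}{48300}\right) - \left(-11 - 234\right) = \frac{5273}{12075} - -245 = \frac{5273}{12075} + 245 = \frac{2963648}{12075}$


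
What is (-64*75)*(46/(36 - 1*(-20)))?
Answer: -27600/7 ≈ -3942.9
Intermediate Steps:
(-64*75)*(46/(36 - 1*(-20))) = -220800/(36 + 20) = -220800/56 = -4800*23/28 = -27600/7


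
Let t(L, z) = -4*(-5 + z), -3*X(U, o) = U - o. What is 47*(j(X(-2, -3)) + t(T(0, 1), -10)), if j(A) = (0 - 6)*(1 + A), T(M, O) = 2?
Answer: 2632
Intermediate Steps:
X(U, o) = -U/3 + o/3 (X(U, o) = -(U - o)/3 = -U/3 + o/3)
t(L, z) = 20 - 4*z
j(A) = -6 - 6*A (j(A) = -6*(1 + A) = -6 - 6*A)
47*(j(X(-2, -3)) + t(T(0, 1), -10)) = 47*((-6 - 6*(-⅓*(-2) + (⅓)*(-3))) + (20 - 4*(-10))) = 47*((-6 - 6*(⅔ - 1)) + (20 + 40)) = 47*((-6 - 6*(-⅓)) + 60) = 47*((-6 + 2) + 60) = 47*(-4 + 60) = 47*56 = 2632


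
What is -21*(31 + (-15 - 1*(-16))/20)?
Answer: -13041/20 ≈ -652.05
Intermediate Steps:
-21*(31 + (-15 - 1*(-16))/20) = -21*(31 + (-15 + 16)*(1/20)) = -21*(31 + 1*(1/20)) = -21*(31 + 1/20) = -21*621/20 = -13041/20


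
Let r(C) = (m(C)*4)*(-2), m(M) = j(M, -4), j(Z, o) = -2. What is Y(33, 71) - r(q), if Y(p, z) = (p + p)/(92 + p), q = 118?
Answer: -1934/125 ≈ -15.472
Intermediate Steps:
Y(p, z) = 2*p/(92 + p) (Y(p, z) = (2*p)/(92 + p) = 2*p/(92 + p))
m(M) = -2
r(C) = 16 (r(C) = -2*4*(-2) = -8*(-2) = 16)
Y(33, 71) - r(q) = 2*33/(92 + 33) - 1*16 = 2*33/125 - 16 = 2*33*(1/125) - 16 = 66/125 - 16 = -1934/125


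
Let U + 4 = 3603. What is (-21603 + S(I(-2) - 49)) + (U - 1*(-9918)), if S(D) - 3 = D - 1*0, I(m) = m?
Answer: -8134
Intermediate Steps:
U = 3599 (U = -4 + 3603 = 3599)
S(D) = 3 + D (S(D) = 3 + (D - 1*0) = 3 + (D + 0) = 3 + D)
(-21603 + S(I(-2) - 49)) + (U - 1*(-9918)) = (-21603 + (3 + (-2 - 49))) + (3599 - 1*(-9918)) = (-21603 + (3 - 51)) + (3599 + 9918) = (-21603 - 48) + 13517 = -21651 + 13517 = -8134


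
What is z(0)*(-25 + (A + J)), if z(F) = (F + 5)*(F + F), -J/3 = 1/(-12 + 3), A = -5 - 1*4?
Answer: 0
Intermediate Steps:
A = -9 (A = -5 - 4 = -9)
J = 1/3 (J = -3/(-12 + 3) = -3/(-9) = -3*(-1/9) = 1/3 ≈ 0.33333)
z(F) = 2*F*(5 + F) (z(F) = (5 + F)*(2*F) = 2*F*(5 + F))
z(0)*(-25 + (A + J)) = (2*0*(5 + 0))*(-25 + (-9 + 1/3)) = (2*0*5)*(-25 - 26/3) = 0*(-101/3) = 0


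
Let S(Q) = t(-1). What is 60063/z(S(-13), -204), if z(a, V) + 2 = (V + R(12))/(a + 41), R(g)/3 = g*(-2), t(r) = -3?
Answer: -1141197/176 ≈ -6484.1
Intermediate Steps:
R(g) = -6*g (R(g) = 3*(g*(-2)) = 3*(-2*g) = -6*g)
S(Q) = -3
z(a, V) = -2 + (-72 + V)/(41 + a) (z(a, V) = -2 + (V - 6*12)/(a + 41) = -2 + (V - 72)/(41 + a) = -2 + (-72 + V)/(41 + a))
60063/z(S(-13), -204) = 60063/(((-154 - 204 - 2*(-3))/(41 - 3))) = 60063/(((-154 - 204 + 6)/38)) = 60063/(((1/38)*(-352))) = 60063/(-176/19) = 60063*(-19/176) = -1141197/176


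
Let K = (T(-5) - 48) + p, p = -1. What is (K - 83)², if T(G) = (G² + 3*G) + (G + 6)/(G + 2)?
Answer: 134689/9 ≈ 14965.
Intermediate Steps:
T(G) = G² + 3*G + (6 + G)/(2 + G) (T(G) = (G² + 3*G) + (6 + G)/(2 + G) = G² + 3*G + (6 + G)/(2 + G))
K = -118/3 (K = ((6 + (-5)³ + 5*(-5)² + 7*(-5))/(2 - 5) - 48) - 1 = ((6 - 125 + 5*25 - 35)/(-3) - 48) - 1 = (-(6 - 125 + 125 - 35)/3 - 48) - 1 = (-⅓*(-29) - 48) - 1 = (29/3 - 48) - 1 = -115/3 - 1 = -118/3 ≈ -39.333)
(K - 83)² = (-118/3 - 83)² = (-367/3)² = 134689/9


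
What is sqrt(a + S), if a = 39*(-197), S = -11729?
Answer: 2*I*sqrt(4853) ≈ 139.33*I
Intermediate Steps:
a = -7683
sqrt(a + S) = sqrt(-7683 - 11729) = sqrt(-19412) = 2*I*sqrt(4853)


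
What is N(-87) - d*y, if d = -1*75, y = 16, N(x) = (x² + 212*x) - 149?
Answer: -9824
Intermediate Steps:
N(x) = -149 + x² + 212*x
d = -75
N(-87) - d*y = (-149 + (-87)² + 212*(-87)) - (-75)*16 = (-149 + 7569 - 18444) - 1*(-1200) = -11024 + 1200 = -9824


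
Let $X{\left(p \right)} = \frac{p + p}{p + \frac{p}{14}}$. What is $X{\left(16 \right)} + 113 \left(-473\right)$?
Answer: $- \frac{801707}{15} \approx -53447.0$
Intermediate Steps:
$X{\left(p \right)} = \frac{28}{15}$ ($X{\left(p \right)} = \frac{2 p}{p + p \frac{1}{14}} = \frac{2 p}{p + \frac{p}{14}} = \frac{2 p}{\frac{15}{14} p} = 2 p \frac{14}{15 p} = \frac{28}{15}$)
$X{\left(16 \right)} + 113 \left(-473\right) = \frac{28}{15} + 113 \left(-473\right) = \frac{28}{15} - 53449 = - \frac{801707}{15}$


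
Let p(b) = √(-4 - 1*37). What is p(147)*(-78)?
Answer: -78*I*√41 ≈ -499.44*I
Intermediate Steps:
p(b) = I*√41 (p(b) = √(-4 - 37) = √(-41) = I*√41)
p(147)*(-78) = (I*√41)*(-78) = -78*I*√41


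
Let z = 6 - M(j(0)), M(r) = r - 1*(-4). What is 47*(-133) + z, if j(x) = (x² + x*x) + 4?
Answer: -6253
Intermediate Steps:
j(x) = 4 + 2*x² (j(x) = (x² + x²) + 4 = 2*x² + 4 = 4 + 2*x²)
M(r) = 4 + r (M(r) = r + 4 = 4 + r)
z = -2 (z = 6 - (4 + (4 + 2*0²)) = 6 - (4 + (4 + 2*0)) = 6 - (4 + (4 + 0)) = 6 - (4 + 4) = 6 - 1*8 = 6 - 8 = -2)
47*(-133) + z = 47*(-133) - 2 = -6251 - 2 = -6253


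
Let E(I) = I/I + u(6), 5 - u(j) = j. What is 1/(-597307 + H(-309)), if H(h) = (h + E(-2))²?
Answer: -1/501826 ≈ -1.9927e-6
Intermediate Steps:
u(j) = 5 - j
E(I) = 0 (E(I) = I/I + (5 - 1*6) = 1 + (5 - 6) = 1 - 1 = 0)
H(h) = h² (H(h) = (h + 0)² = h²)
1/(-597307 + H(-309)) = 1/(-597307 + (-309)²) = 1/(-597307 + 95481) = 1/(-501826) = -1/501826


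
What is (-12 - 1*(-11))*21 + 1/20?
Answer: -419/20 ≈ -20.950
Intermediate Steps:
(-12 - 1*(-11))*21 + 1/20 = (-12 + 11)*21 + 1/20 = -1*21 + 1/20 = -21 + 1/20 = -419/20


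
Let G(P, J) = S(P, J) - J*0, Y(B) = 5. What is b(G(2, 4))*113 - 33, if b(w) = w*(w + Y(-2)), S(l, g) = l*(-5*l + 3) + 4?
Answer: 5617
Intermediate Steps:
S(l, g) = 4 + l*(3 - 5*l) (S(l, g) = l*(3 - 5*l) + 4 = 4 + l*(3 - 5*l))
G(P, J) = 4 - 5*P² + 3*P (G(P, J) = (4 - 5*P² + 3*P) - J*0 = (4 - 5*P² + 3*P) - 1*0 = (4 - 5*P² + 3*P) + 0 = 4 - 5*P² + 3*P)
b(w) = w*(5 + w) (b(w) = w*(w + 5) = w*(5 + w))
b(G(2, 4))*113 - 33 = ((4 - 5*2² + 3*2)*(5 + (4 - 5*2² + 3*2)))*113 - 33 = ((4 - 5*4 + 6)*(5 + (4 - 5*4 + 6)))*113 - 33 = ((4 - 20 + 6)*(5 + (4 - 20 + 6)))*113 - 33 = -10*(5 - 10)*113 - 33 = -10*(-5)*113 - 33 = 50*113 - 33 = 5650 - 33 = 5617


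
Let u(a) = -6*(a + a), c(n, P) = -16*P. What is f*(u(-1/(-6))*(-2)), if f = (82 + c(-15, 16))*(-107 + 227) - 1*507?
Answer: -85548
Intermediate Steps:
u(a) = -12*a
f = -21387 (f = (82 - 16*16)*(-107 + 227) - 1*507 = (82 - 256)*120 - 507 = -174*120 - 507 = -20880 - 507 = -21387)
f*(u(-1/(-6))*(-2)) = -21387*(-(-12)/(-6))*(-2) = -21387*(-(-12)*(-1)/6)*(-2) = -21387*(-12*⅙)*(-2) = -(-42774)*(-2) = -21387*4 = -85548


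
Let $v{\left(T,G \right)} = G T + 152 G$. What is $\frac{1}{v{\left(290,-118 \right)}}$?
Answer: $- \frac{1}{52156} \approx -1.9173 \cdot 10^{-5}$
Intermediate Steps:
$v{\left(T,G \right)} = 152 G + G T$
$\frac{1}{v{\left(290,-118 \right)}} = \frac{1}{\left(-118\right) \left(152 + 290\right)} = \frac{1}{\left(-118\right) 442} = \frac{1}{-52156} = - \frac{1}{52156}$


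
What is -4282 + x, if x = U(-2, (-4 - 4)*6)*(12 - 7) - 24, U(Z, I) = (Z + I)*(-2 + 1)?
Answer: -4056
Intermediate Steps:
U(Z, I) = -I - Z (U(Z, I) = (I + Z)*(-1) = -I - Z)
x = 226 (x = (-(-4 - 4)*6 - 1*(-2))*(12 - 7) - 24 = (-(-8)*6 + 2)*5 - 24 = (-1*(-48) + 2)*5 - 24 = (48 + 2)*5 - 24 = 50*5 - 24 = 250 - 24 = 226)
-4282 + x = -4282 + 226 = -4056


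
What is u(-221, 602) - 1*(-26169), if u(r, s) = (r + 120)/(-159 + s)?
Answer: 11592766/443 ≈ 26169.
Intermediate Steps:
u(r, s) = (120 + r)/(-159 + s)
u(-221, 602) - 1*(-26169) = (120 - 221)/(-159 + 602) - 1*(-26169) = -101/443 + 26169 = 11592766/443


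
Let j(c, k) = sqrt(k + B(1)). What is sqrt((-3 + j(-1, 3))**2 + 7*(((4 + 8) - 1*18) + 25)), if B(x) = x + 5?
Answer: sqrt(133) ≈ 11.533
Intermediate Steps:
B(x) = 5 + x
j(c, k) = sqrt(6 + k) (j(c, k) = sqrt(k + (5 + 1)) = sqrt(k + 6) = sqrt(6 + k))
sqrt((-3 + j(-1, 3))**2 + 7*(((4 + 8) - 1*18) + 25)) = sqrt((-3 + sqrt(6 + 3))**2 + 7*(((4 + 8) - 1*18) + 25)) = sqrt((-3 + sqrt(9))**2 + 7*((12 - 18) + 25)) = sqrt((-3 + 3)**2 + 7*(-6 + 25)) = sqrt(0**2 + 7*19) = sqrt(0 + 133) = sqrt(133)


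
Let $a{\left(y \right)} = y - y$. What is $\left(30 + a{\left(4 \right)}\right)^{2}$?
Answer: $900$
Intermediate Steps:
$a{\left(y \right)} = 0$
$\left(30 + a{\left(4 \right)}\right)^{2} = \left(30 + 0\right)^{2} = 30^{2} = 900$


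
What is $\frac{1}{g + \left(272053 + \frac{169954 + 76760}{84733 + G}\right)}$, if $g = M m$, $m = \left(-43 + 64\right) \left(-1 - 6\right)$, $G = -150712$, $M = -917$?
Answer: $\frac{21993}{8947813798} \approx 2.4579 \cdot 10^{-6}$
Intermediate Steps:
$m = -147$ ($m = 21 \left(-7\right) = -147$)
$g = 134799$ ($g = \left(-917\right) \left(-147\right) = 134799$)
$\frac{1}{g + \left(272053 + \frac{169954 + 76760}{84733 + G}\right)} = \frac{1}{134799 + \left(272053 + \frac{169954 + 76760}{84733 - 150712}\right)} = \frac{1}{134799 + \left(272053 + \frac{246714}{-65979}\right)} = \frac{1}{134799 + \left(272053 + 246714 \left(- \frac{1}{65979}\right)\right)} = \frac{1}{134799 + \left(272053 - \frac{82238}{21993}\right)} = \frac{1}{134799 + \frac{5983179391}{21993}} = \frac{1}{\frac{8947813798}{21993}} = \frac{21993}{8947813798}$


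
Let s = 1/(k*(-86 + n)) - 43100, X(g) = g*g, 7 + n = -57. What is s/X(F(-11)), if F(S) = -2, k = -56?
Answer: -362039999/33600 ≈ -10775.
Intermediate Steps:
n = -64 (n = -7 - 57 = -64)
X(g) = g²
s = -362039999/8400 (s = 1/(-56*(-86 - 64)) - 43100 = 1/(-56*(-150)) - 43100 = 1/8400 - 43100 = -362039999/8400 ≈ -43100.)
s/X(F(-11)) = -362039999/(8400*((-2)²)) = -362039999/8400/4 = -362039999/8400*¼ = -362039999/33600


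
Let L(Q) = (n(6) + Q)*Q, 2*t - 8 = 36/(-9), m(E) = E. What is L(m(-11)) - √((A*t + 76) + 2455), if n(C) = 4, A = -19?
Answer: 77 - 3*√277 ≈ 27.070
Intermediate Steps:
t = 2 (t = 4 + (36/(-9))/2 = 4 + (36*(-⅑))/2 = 4 + (½)*(-4) = 4 - 2 = 2)
L(Q) = Q*(4 + Q) (L(Q) = (4 + Q)*Q = Q*(4 + Q))
L(m(-11)) - √((A*t + 76) + 2455) = -11*(4 - 11) - √((-19*2 + 76) + 2455) = -11*(-7) - √((-38 + 76) + 2455) = 77 - √(38 + 2455) = 77 - √2493 = 77 - 3*√277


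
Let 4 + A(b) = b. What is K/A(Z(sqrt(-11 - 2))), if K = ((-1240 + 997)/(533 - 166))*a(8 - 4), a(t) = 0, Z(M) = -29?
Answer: 0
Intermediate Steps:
A(b) = -4 + b
K = 0 (K = ((-1240 + 997)/(533 - 166))*0 = -243/367*0 = 0)
K/A(Z(sqrt(-11 - 2))) = 0/(-4 - 29) = 0/(-33) = 0*(-1/33) = 0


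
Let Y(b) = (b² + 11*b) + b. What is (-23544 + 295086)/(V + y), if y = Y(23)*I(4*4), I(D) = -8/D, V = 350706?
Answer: 543084/700607 ≈ 0.77516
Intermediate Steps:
Y(b) = b² + 12*b
y = -805/2 (y = (23*(12 + 23))*(-8/(4*4)) = (23*35)*(-8/16) = 805*(-8*1/16) = 805*(-½) = -805/2 ≈ -402.50)
(-23544 + 295086)/(V + y) = (-23544 + 295086)/(350706 - 805/2) = 271542/(700607/2) = 271542*(2/700607) = 543084/700607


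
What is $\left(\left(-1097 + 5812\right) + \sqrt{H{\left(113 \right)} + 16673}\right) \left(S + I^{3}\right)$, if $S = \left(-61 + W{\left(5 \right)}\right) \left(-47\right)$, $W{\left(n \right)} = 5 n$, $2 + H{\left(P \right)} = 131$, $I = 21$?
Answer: $51643395 + 10953 \sqrt{16802} \approx 5.3063 \cdot 10^{7}$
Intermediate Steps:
$H{\left(P \right)} = 129$ ($H{\left(P \right)} = -2 + 131 = 129$)
$S = 1692$ ($S = \left(-61 + 5 \cdot 5\right) \left(-47\right) = \left(-61 + 25\right) \left(-47\right) = \left(-36\right) \left(-47\right) = 1692$)
$\left(\left(-1097 + 5812\right) + \sqrt{H{\left(113 \right)} + 16673}\right) \left(S + I^{3}\right) = \left(\left(-1097 + 5812\right) + \sqrt{129 + 16673}\right) \left(1692 + 21^{3}\right) = \left(4715 + \sqrt{16802}\right) \left(1692 + 9261\right) = \left(4715 + \sqrt{16802}\right) 10953 = 51643395 + 10953 \sqrt{16802}$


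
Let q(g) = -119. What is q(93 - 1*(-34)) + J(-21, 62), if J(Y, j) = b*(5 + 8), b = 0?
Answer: -119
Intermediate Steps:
J(Y, j) = 0 (J(Y, j) = 0*(5 + 8) = 0*13 = 0)
q(93 - 1*(-34)) + J(-21, 62) = -119 + 0 = -119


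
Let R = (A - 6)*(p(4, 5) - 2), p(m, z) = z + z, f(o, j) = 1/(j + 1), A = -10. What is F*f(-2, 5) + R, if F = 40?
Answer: -364/3 ≈ -121.33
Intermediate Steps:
f(o, j) = 1/(1 + j)
p(m, z) = 2*z
R = -128 (R = (-10 - 6)*(2*5 - 2) = -16*(10 - 2) = -16*8 = -128)
F*f(-2, 5) + R = 40/(1 + 5) - 128 = 40/6 - 128 = 40*(⅙) - 128 = 20/3 - 128 = -364/3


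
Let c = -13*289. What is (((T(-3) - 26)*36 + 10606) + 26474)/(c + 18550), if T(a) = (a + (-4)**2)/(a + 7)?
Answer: 12087/4931 ≈ 2.4512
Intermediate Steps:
c = -3757
T(a) = (16 + a)/(7 + a) (T(a) = (a + 16)/(7 + a) = (16 + a)/(7 + a))
(((T(-3) - 26)*36 + 10606) + 26474)/(c + 18550) = ((((16 - 3)/(7 - 3) - 26)*36 + 10606) + 26474)/(-3757 + 18550) = (((13/4 - 26)*36 + 10606) + 26474)/14793 = ((((1/4)*13 - 26)*36 + 10606) + 26474)*(1/14793) = (((13/4 - 26)*36 + 10606) + 26474)*(1/14793) = ((-91/4*36 + 10606) + 26474)*(1/14793) = ((-819 + 10606) + 26474)*(1/14793) = (9787 + 26474)*(1/14793) = 36261*(1/14793) = 12087/4931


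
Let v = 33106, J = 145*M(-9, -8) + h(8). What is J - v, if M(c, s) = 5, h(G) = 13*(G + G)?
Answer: -32173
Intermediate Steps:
h(G) = 26*G (h(G) = 13*(2*G) = 26*G)
J = 933 (J = 145*5 + 26*8 = 725 + 208 = 933)
J - v = 933 - 1*33106 = 933 - 33106 = -32173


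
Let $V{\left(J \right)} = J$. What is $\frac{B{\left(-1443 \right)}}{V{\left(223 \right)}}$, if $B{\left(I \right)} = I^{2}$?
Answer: $\frac{2082249}{223} \approx 9337.4$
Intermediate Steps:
$\frac{B{\left(-1443 \right)}}{V{\left(223 \right)}} = \frac{\left(-1443\right)^{2}}{223} = 2082249 \cdot \frac{1}{223} = \frac{2082249}{223}$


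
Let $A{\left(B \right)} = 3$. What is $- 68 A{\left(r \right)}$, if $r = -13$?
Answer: $-204$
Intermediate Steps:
$- 68 A{\left(r \right)} = \left(-68\right) 3 = -204$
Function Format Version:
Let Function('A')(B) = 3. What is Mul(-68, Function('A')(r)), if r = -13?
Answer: -204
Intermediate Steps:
Mul(-68, Function('A')(r)) = Mul(-68, 3) = -204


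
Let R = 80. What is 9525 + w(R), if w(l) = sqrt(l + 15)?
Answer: 9525 + sqrt(95) ≈ 9534.8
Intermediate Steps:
w(l) = sqrt(15 + l)
9525 + w(R) = 9525 + sqrt(15 + 80) = 9525 + sqrt(95)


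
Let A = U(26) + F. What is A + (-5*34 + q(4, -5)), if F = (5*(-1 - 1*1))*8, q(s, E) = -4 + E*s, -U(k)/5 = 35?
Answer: -449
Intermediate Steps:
U(k) = -175 (U(k) = -5*35 = -175)
F = -80 (F = (5*(-1 - 1))*8 = (5*(-2))*8 = -10*8 = -80)
A = -255 (A = -175 - 80 = -255)
A + (-5*34 + q(4, -5)) = -255 + (-5*34 + (-4 - 5*4)) = -255 + (-170 + (-4 - 20)) = -255 + (-170 - 24) = -255 - 194 = -449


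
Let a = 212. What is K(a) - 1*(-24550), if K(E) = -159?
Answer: 24391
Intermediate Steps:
K(a) - 1*(-24550) = -159 - 1*(-24550) = -159 + 24550 = 24391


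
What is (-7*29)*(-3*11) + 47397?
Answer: 54096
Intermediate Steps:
(-7*29)*(-3*11) + 47397 = -203*(-33) + 47397 = 6699 + 47397 = 54096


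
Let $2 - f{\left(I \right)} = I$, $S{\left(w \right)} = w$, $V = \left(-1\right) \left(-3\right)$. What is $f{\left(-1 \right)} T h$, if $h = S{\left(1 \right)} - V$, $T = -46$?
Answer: $276$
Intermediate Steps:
$V = 3$
$f{\left(I \right)} = 2 - I$
$h = -2$ ($h = 1 - 3 = -2$)
$f{\left(-1 \right)} T h = \left(2 - -1\right) \left(-46\right) \left(-2\right) = \left(2 + 1\right) \left(-46\right) \left(-2\right) = 3 \left(-46\right) \left(-2\right) = \left(-138\right) \left(-2\right) = 276$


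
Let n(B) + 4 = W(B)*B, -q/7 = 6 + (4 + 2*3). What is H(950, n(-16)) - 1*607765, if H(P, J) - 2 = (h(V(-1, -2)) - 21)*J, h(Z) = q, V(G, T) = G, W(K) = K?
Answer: -641279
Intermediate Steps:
q = -112 (q = -7*(6 + (4 + 2*3)) = -7*(6 + (4 + 6)) = -7*(6 + 10) = -7*16 = -112)
h(Z) = -112
n(B) = -4 + B² (n(B) = -4 + B*B = -4 + B²)
H(P, J) = 2 - 133*J (H(P, J) = 2 + (-112 - 21)*J = 2 - 133*J)
H(950, n(-16)) - 1*607765 = (2 - 133*(-4 + (-16)²)) - 1*607765 = (2 - 133*(-4 + 256)) - 607765 = (2 - 133*252) - 607765 = (2 - 33516) - 607765 = -33514 - 607765 = -641279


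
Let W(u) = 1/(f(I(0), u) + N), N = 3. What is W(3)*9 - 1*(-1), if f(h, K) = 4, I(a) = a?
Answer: 16/7 ≈ 2.2857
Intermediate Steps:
W(u) = ⅐ (W(u) = 1/(4 + 3) = 1/7 = ⅐)
W(3)*9 - 1*(-1) = (⅐)*9 - 1*(-1) = 9/7 + 1 = 16/7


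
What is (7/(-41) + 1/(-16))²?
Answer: 23409/430336 ≈ 0.054397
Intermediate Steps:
(7/(-41) + 1/(-16))² = (7*(-1/41) - 1/16)² = (-7/41 - 1/16)² = (-153/656)² = 23409/430336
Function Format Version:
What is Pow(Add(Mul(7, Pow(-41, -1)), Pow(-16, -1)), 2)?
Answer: Rational(23409, 430336) ≈ 0.054397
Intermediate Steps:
Pow(Add(Mul(7, Pow(-41, -1)), Pow(-16, -1)), 2) = Pow(Add(Mul(7, Rational(-1, 41)), Rational(-1, 16)), 2) = Pow(Add(Rational(-7, 41), Rational(-1, 16)), 2) = Pow(Rational(-153, 656), 2) = Rational(23409, 430336)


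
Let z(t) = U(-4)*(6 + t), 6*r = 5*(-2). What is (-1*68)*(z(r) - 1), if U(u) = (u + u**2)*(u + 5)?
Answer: -3468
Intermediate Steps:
U(u) = (5 + u)*(u + u**2) (U(u) = (u + u**2)*(5 + u) = (5 + u)*(u + u**2))
r = -5/3 (r = (5*(-2))/6 = (1/6)*(-10) = -5/3 ≈ -1.6667)
z(t) = 72 + 12*t (z(t) = (-4*(5 + (-4)**2 + 6*(-4)))*(6 + t) = (-4*(5 + 16 - 24))*(6 + t) = (-4*(-3))*(6 + t) = 12*(6 + t) = 72 + 12*t)
(-1*68)*(z(r) - 1) = (-1*68)*((72 + 12*(-5/3)) - 1) = -68*((72 - 20) - 1) = -68*(52 - 1) = -68*51 = -3468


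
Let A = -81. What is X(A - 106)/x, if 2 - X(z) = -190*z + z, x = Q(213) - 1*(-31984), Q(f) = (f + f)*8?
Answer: -35341/35392 ≈ -0.99856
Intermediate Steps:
Q(f) = 16*f (Q(f) = (2*f)*8 = 16*f)
x = 35392 (x = 16*213 - 1*(-31984) = 3408 + 31984 = 35392)
X(z) = 2 + 189*z (X(z) = 2 - (-190*z + z) = 2 - (-189)*z = 2 + 189*z)
X(A - 106)/x = (2 + 189*(-81 - 106))/35392 = (2 + 189*(-187))*(1/35392) = (2 - 35343)*(1/35392) = -35341*1/35392 = -35341/35392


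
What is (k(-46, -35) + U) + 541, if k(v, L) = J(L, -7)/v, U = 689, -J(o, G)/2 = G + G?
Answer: 28276/23 ≈ 1229.4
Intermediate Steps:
J(o, G) = -4*G (J(o, G) = -2*(G + G) = -4*G)
k(v, L) = 28/v (k(v, L) = (-4*(-7))/v = 28/v)
(k(-46, -35) + U) + 541 = (28/(-46) + 689) + 541 = (28*(-1/46) + 689) + 541 = (-14/23 + 689) + 541 = 15833/23 + 541 = 28276/23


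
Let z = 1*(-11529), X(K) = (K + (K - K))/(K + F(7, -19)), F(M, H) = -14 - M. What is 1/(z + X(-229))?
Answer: -250/2882021 ≈ -8.6745e-5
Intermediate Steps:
X(K) = K/(-21 + K) (X(K) = (K + (K - K))/(K + (-14 - 1*7)) = (K + 0)/(K + (-14 - 7)) = K/(K - 21) = K/(-21 + K))
z = -11529
1/(z + X(-229)) = 1/(-11529 - 229/(-21 - 229)) = 1/(-11529 - 229/(-250)) = 1/(-11529 - 229*(-1/250)) = 1/(-11529 + 229/250) = 1/(-2882021/250) = -250/2882021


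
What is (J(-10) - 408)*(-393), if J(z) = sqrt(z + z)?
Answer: 160344 - 786*I*sqrt(5) ≈ 1.6034e+5 - 1757.5*I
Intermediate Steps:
J(z) = sqrt(2)*sqrt(z) (J(z) = sqrt(2*z) = sqrt(2)*sqrt(z))
(J(-10) - 408)*(-393) = (sqrt(2)*sqrt(-10) - 408)*(-393) = (sqrt(2)*(I*sqrt(10)) - 408)*(-393) = (2*I*sqrt(5) - 408)*(-393) = (-408 + 2*I*sqrt(5))*(-393) = 160344 - 786*I*sqrt(5)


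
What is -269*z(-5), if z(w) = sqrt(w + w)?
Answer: -269*I*sqrt(10) ≈ -850.65*I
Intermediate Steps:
z(w) = sqrt(2)*sqrt(w) (z(w) = sqrt(2*w) = sqrt(2)*sqrt(w))
-269*z(-5) = -269*sqrt(2)*sqrt(-5) = -269*sqrt(2)*I*sqrt(5) = -269*I*sqrt(10)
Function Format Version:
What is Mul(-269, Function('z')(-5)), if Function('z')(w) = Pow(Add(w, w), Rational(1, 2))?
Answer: Mul(-269, I, Pow(10, Rational(1, 2))) ≈ Mul(-850.65, I)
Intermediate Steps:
Function('z')(w) = Mul(Pow(2, Rational(1, 2)), Pow(w, Rational(1, 2))) (Function('z')(w) = Pow(Mul(2, w), Rational(1, 2)) = Mul(Pow(2, Rational(1, 2)), Pow(w, Rational(1, 2))))
Mul(-269, Function('z')(-5)) = Mul(-269, Mul(Pow(2, Rational(1, 2)), Pow(-5, Rational(1, 2)))) = Mul(-269, Mul(Pow(2, Rational(1, 2)), Mul(I, Pow(5, Rational(1, 2))))) = Mul(-269, Mul(I, Pow(10, Rational(1, 2)))) = Mul(-269, I, Pow(10, Rational(1, 2)))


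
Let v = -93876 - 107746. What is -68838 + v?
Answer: -270460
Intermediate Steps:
v = -201622
-68838 + v = -68838 - 201622 = -270460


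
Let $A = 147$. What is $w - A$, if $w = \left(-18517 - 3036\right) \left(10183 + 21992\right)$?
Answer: $-693467922$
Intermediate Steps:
$w = -693467775$ ($w = \left(-21553\right) 32175 = -693467775$)
$w - A = -693467775 - 147 = -693467922$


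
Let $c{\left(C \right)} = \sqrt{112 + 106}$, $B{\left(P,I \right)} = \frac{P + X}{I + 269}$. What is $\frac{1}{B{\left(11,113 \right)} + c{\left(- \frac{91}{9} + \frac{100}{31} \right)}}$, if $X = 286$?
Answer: $- \frac{113454}{31723223} + \frac{145924 \sqrt{218}}{31723223} \approx 0.06434$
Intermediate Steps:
$B{\left(P,I \right)} = \frac{286 + P}{269 + I}$ ($B{\left(P,I \right)} = \frac{P + 286}{I + 269} = \frac{286 + P}{269 + I}$)
$c{\left(C \right)} = \sqrt{218}$
$\frac{1}{B{\left(11,113 \right)} + c{\left(- \frac{91}{9} + \frac{100}{31} \right)}} = \frac{1}{\frac{286 + 11}{269 + 113} + \sqrt{218}} = \frac{1}{\frac{1}{382} \cdot 297 + \sqrt{218}} = \frac{1}{\frac{297}{382} + \sqrt{218}}$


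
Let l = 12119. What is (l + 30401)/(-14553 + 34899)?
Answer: 21260/10173 ≈ 2.0898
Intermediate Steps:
(l + 30401)/(-14553 + 34899) = (12119 + 30401)/(-14553 + 34899) = 42520/20346 = 42520*(1/20346) = 21260/10173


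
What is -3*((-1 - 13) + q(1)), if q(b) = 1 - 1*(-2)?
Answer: 33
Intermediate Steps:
q(b) = 3 (q(b) = 1 + 2 = 3)
-3*((-1 - 13) + q(1)) = -3*((-1 - 13) + 3) = -3*(-14 + 3) = -3*(-11) = 33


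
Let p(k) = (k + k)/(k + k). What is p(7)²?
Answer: 1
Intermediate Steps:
p(k) = 1 (p(k) = (2*k)/((2*k)) = (2*k)*(1/(2*k)) = 1)
p(7)² = 1² = 1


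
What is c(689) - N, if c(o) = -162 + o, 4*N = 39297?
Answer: -37189/4 ≈ -9297.3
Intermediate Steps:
N = 39297/4 (N = (¼)*39297 = 39297/4 ≈ 9824.3)
c(689) - N = (-162 + 689) - 1*39297/4 = 527 - 39297/4 = -37189/4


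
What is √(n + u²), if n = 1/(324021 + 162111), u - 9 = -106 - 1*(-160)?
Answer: √234492808054497/243066 ≈ 63.000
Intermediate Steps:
u = 63 (u = 9 + (-106 - 1*(-160)) = 9 + (-106 + 160) = 9 + 54 = 63)
n = 1/486132 ≈ 2.0571e-6
√(n + u²) = √(1/486132 + 63²) = √(1/486132 + 3969) = √(1929457909/486132) = √234492808054497/243066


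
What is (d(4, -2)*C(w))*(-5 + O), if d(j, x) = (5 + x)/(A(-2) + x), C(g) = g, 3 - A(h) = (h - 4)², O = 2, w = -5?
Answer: -9/7 ≈ -1.2857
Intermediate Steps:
A(h) = 3 - (-4 + h)² (A(h) = 3 - (h - 4)² = 3 - (-4 + h)²)
d(j, x) = (5 + x)/(-33 + x) (d(j, x) = (5 + x)/((3 - (-4 - 2)²) + x) = (5 + x)/((3 - 1*(-6)²) + x) = (5 + x)/((3 - 1*36) + x) = (5 + x)/((3 - 36) + x) = (5 + x)/(-33 + x))
(d(4, -2)*C(w))*(-5 + O) = (((5 - 2)/(-33 - 2))*(-5))*(-5 + 2) = ((3/(-35))*(-5))*(-3) = (-1/35*3*(-5))*(-3) = -3/35*(-5)*(-3) = (3/7)*(-3) = -9/7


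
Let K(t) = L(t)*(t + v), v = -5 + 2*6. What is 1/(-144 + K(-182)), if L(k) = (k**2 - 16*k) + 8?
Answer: -1/6307844 ≈ -1.5853e-7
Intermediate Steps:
v = 7 (v = -5 + 12 = 7)
L(k) = 8 + k**2 - 16*k
K(t) = (7 + t)*(8 + t**2 - 16*t) (K(t) = (8 + t**2 - 16*t)*(t + 7) = (8 + t**2 - 16*t)*(7 + t) = (7 + t)*(8 + t**2 - 16*t))
1/(-144 + K(-182)) = 1/(-144 + (7 - 182)*(8 + (-182)**2 - 16*(-182))) = 1/(-144 - 175*(8 + 33124 + 2912)) = 1/(-144 - 175*36044) = 1/(-144 - 6307700) = 1/(-6307844) = -1/6307844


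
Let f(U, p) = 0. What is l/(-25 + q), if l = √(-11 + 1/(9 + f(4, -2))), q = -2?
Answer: -7*I*√2/81 ≈ -0.12222*I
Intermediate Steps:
l = 7*I*√2/3 (l = √(-11 + 1/(9 + 0)) = √(-11 + 1/9) = √(-11 + ⅑) = √(-98/9) = 7*I*√2/3 ≈ 3.2998*I)
l/(-25 + q) = (7*I*√2/3)/(-25 - 2) = (7*I*√2/3)/(-27) = (7*I*√2/3)*(-1/27) = -7*I*√2/81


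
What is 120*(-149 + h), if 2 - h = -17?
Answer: -15600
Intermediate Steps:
h = 19 (h = 2 - 1*(-17) = 2 + 17 = 19)
120*(-149 + h) = 120*(-149 + 19) = 120*(-130) = -15600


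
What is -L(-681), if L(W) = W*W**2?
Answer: 315821241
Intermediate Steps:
L(W) = W**3
-L(-681) = -1*(-681)**3 = -1*(-315821241) = 315821241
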